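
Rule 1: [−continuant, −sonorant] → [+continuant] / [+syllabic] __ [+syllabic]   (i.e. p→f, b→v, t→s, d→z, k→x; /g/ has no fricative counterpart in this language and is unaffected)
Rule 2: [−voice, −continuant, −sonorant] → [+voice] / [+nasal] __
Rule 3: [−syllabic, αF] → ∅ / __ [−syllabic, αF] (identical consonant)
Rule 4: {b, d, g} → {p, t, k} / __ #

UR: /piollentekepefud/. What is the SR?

Rule 1 (intervocalic spirantization): /k/ is a stop between vowels /e/ and /e/, so it spirantizes to the fricative [x]. /p/ is a stop between vowels /e/ and /e/, so it spirantizes to the fricative [f]. /piollentekepefud/ → piollentexefefud.
Rule 2 (post-nasal voicing): /t/ is a voiceless stop immediately after the nasal /n/, so it voices to [d]. /piollentexefefud/ → piollendexefefud.
Rule 3 (degemination): /ll/ is a geminate; the first /l/ deletes. /piollendexefefud/ → piolendexefefud.
Rule 4 (final devoicing): /d/ is a voiced stop in word-final position, so it devoices to [t]. /piolendexefefud/ → piolendexefefut.

piolendexefefut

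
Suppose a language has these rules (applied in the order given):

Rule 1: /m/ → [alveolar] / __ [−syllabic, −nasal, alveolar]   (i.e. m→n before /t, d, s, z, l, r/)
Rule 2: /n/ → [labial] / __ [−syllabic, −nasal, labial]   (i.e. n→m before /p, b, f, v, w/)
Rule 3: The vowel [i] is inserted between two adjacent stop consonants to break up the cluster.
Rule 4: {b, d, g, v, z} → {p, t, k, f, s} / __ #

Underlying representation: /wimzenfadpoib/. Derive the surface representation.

winzemfadipoip

Rule 1 (nasal place assimilation): /m/ precedes the alveolar consonant /z/, so it assimilates in place to [n]. /wimzenfadpoib/ → winzenfadpoib.
Rule 2 (nasal place assimilation): /n/ precedes the labial consonant /f/, so it assimilates in place to [m]. /winzenfadpoib/ → winzemfadpoib.
Rule 3 (stop-cluster i-epenthesis): /d/ and /p/ form a stop–stop cluster, so [i] is inserted between them. /winzemfadpoib/ → winzemfadipoib.
Rule 4 (final devoicing): /b/ is a voiced obstruent in word-final position, so it devoices to [p]. /winzemfadipoib/ → winzemfadipoip.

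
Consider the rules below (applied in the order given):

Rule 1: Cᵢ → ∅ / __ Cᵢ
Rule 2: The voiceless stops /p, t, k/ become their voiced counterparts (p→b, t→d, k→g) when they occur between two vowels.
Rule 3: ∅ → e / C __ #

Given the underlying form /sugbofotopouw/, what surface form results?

Rule 1 (degemination): no segment meets the environment; /sugbofotopouw/ is unchanged.
Rule 2 (intervocalic voicing): /t/ is a voiceless stop between vowels /o/ and /o/, so it voices to [d]. /p/ is a voiceless stop between vowels /o/ and /o/, so it voices to [b]. /sugbofotopouw/ → sugbofodobouw.
Rule 3 (final e-epenthesis): the form ends in the consonant /w/, so [e] is inserted word-finally. /sugbofodobouw/ → sugbofodobouwe.

sugbofodobouwe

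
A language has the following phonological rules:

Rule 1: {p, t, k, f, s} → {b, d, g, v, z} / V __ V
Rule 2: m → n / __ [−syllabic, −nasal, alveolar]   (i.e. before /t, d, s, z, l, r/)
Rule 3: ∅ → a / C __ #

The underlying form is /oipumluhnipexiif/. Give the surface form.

oibunluhnibexiifa

Rule 1 (intervocalic voicing): /p/ is a voiceless obstruent between vowels /i/ and /u/, so it voices to [b]. /p/ is a voiceless obstruent between vowels /i/ and /e/, so it voices to [b]. /oipumluhnipexiif/ → oibumluhnibexiif.
Rule 2 (nasal place assimilation): /m/ precedes the alveolar consonant /l/, so it assimilates in place to [n]. /oibumluhnibexiif/ → oibunluhnibexiif.
Rule 3 (final a-epenthesis): the form ends in the consonant /f/, so [a] is inserted word-finally. /oibunluhnibexiif/ → oibunluhnibexiifa.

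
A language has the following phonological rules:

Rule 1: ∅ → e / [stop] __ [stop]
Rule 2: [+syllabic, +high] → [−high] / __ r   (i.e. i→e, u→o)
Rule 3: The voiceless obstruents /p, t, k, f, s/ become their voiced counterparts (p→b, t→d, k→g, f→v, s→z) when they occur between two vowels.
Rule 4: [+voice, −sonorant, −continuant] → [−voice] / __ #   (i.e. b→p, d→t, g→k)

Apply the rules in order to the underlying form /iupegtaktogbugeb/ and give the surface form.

Rule 1 (stop-cluster e-epenthesis): /g/ and /t/ form a stop–stop cluster, so [e] is inserted between them. /k/ and /t/ form a stop–stop cluster, so [e] is inserted between them. /g/ and /b/ form a stop–stop cluster, so [e] is inserted between them. /iupegtaktogbugeb/ → iupegetaketogebugeb.
Rule 2 (pre-rhotic lowering): no segment meets the environment; /iupegetaketogebugeb/ is unchanged.
Rule 3 (intervocalic voicing): /p/ is a voiceless obstruent between vowels /u/ and /e/, so it voices to [b]. /t/ is a voiceless obstruent between vowels /e/ and /a/, so it voices to [d]. /k/ is a voiceless obstruent between vowels /a/ and /e/, so it voices to [g]. /t/ is a voiceless obstruent between vowels /e/ and /o/, so it voices to [d]. /iupegetaketogebugeb/ → iubegedagedogebugeb.
Rule 4 (final devoicing): /b/ is a voiced stop in word-final position, so it devoices to [p]. /iubegedagedogebugeb/ → iubegedagedogebugep.

iubegedagedogebugep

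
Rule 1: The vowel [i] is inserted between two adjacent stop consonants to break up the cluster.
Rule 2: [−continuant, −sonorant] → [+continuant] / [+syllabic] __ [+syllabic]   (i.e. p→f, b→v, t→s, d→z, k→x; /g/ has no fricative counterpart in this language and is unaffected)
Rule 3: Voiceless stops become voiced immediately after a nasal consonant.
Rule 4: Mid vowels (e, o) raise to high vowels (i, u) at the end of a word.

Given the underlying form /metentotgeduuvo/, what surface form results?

Rule 1 (stop-cluster i-epenthesis): /t/ and /g/ form a stop–stop cluster, so [i] is inserted between them. /metentotgeduuvo/ → metentotigeduuvo.
Rule 2 (intervocalic spirantization): /t/ is a stop between vowels /e/ and /e/, so it spirantizes to the fricative [s]. /t/ is a stop between vowels /o/ and /i/, so it spirantizes to the fricative [s]. /d/ is a stop between vowels /e/ and /u/, so it spirantizes to the fricative [z]. /metentotigeduuvo/ → mesentosigezuuvo.
Rule 3 (post-nasal voicing): /t/ is a voiceless stop immediately after the nasal /n/, so it voices to [d]. /mesentosigezuuvo/ → mesendosigezuuvo.
Rule 4 (final vowel raising): /o/ is a mid vowel in word-final position, so it raises to [u]. /mesendosigezuuvo/ → mesendosigezuuvu.

mesendosigezuuvu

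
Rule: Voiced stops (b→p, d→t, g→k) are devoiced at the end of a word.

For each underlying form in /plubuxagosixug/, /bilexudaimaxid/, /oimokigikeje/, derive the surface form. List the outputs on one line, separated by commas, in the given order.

plubuxagosixuk, bilexudaimaxit, oimokigikeje

/plubuxagosixug/: /g/ is a voiced stop in word-final position, so it devoices to [k]. → [plubuxagosixuk].
/bilexudaimaxid/: /d/ is a voiced stop in word-final position, so it devoices to [t]. → [bilexudaimaxit].
/oimokigikeje/: the rule's environment is not met; surfaces unchanged as [oimokigikeje].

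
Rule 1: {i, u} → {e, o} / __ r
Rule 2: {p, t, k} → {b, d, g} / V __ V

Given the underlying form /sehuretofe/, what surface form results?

sehoredofe

Rule 1 (pre-rhotic lowering): /u/ is a high vowel immediately before /r/, so it lowers to [o]. /sehuretofe/ → sehoretofe.
Rule 2 (intervocalic voicing): /t/ is a voiceless stop between vowels /e/ and /o/, so it voices to [d]. /sehoretofe/ → sehoredofe.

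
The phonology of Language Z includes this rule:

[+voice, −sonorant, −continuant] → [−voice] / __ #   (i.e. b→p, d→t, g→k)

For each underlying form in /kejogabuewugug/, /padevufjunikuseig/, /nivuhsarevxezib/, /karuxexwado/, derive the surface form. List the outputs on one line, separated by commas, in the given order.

/kejogabuewugug/: /g/ is a voiced stop in word-final position, so it devoices to [k]. → [kejogabuewuguk].
/padevufjunikuseig/: /g/ is a voiced stop in word-final position, so it devoices to [k]. → [padevufjunikuseik].
/nivuhsarevxezib/: /b/ is a voiced stop in word-final position, so it devoices to [p]. → [nivuhsarevxezip].
/karuxexwado/: the rule's environment is not met; surfaces unchanged as [karuxexwado].

kejogabuewuguk, padevufjunikuseik, nivuhsarevxezip, karuxexwado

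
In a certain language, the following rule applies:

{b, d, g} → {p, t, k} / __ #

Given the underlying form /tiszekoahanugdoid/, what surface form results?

Scanning /tiszekoahanugdoid/: /g/ at position 13 is not in the conditioning environment; /d/ at position 14 is not in the conditioning environment; /d/ is a voiced stop in word-final position, so it devoices to [t].
Result: [tiszekoahanugdoit].

tiszekoahanugdoit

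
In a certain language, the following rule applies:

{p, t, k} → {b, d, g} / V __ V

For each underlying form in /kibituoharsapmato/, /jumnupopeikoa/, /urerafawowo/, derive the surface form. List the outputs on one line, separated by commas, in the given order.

kibiduoharsapmado, jumnubobeigoa, urerafawowo

/kibituoharsapmato/: /t/ is a voiceless stop between vowels /i/ and /u/, so it voices to [d]. /t/ is a voiceless stop between vowels /a/ and /o/, so it voices to [d]. → [kibiduoharsapmado].
/jumnupopeikoa/: /p/ is a voiceless stop between vowels /u/ and /o/, so it voices to [b]. /p/ is a voiceless stop between vowels /o/ and /e/, so it voices to [b]. /k/ is a voiceless stop between vowels /i/ and /o/, so it voices to [g]. → [jumnubobeigoa].
/urerafawowo/: the rule's environment is not met; surfaces unchanged as [urerafawowo].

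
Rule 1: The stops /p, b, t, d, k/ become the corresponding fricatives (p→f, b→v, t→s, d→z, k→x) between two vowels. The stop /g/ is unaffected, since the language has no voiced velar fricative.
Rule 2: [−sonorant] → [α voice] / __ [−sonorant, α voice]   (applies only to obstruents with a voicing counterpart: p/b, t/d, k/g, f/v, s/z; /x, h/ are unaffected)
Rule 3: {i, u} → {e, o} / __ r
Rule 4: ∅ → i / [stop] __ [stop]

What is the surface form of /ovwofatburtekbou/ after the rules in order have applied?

Rule 1 (intervocalic spirantization): no segment meets the environment; /ovwofatburtekbou/ is unchanged.
Rule 2 (regressive voicing assimilation): /t/ precedes the voiced obstruent /b/, so it voices to [d] by assimilation. /k/ precedes the voiced obstruent /b/, so it voices to [g] by assimilation. /ovwofatburtekbou/ → ovwofadburtegbou.
Rule 3 (pre-rhotic lowering): /u/ is a high vowel immediately before /r/, so it lowers to [o]. /ovwofadburtegbou/ → ovwofadbortegbou.
Rule 4 (stop-cluster i-epenthesis): /d/ and /b/ form a stop–stop cluster, so [i] is inserted between them. /g/ and /b/ form a stop–stop cluster, so [i] is inserted between them. /ovwofadbortegbou/ → ovwofadibortegibou.

ovwofadibortegibou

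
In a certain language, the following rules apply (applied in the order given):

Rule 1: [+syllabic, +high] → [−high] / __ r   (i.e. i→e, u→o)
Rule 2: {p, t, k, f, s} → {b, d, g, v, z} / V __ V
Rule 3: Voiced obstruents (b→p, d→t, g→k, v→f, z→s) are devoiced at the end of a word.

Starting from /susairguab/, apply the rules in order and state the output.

suzaerguap

Rule 1 (pre-rhotic lowering): /i/ is a high vowel immediately before /r/, so it lowers to [e]. /susairguab/ → susaerguab.
Rule 2 (intervocalic voicing): /s/ is a voiceless obstruent between vowels /u/ and /a/, so it voices to [z]. /susaerguab/ → suzaerguab.
Rule 3 (final devoicing): /b/ is a voiced obstruent in word-final position, so it devoices to [p]. /suzaerguab/ → suzaerguap.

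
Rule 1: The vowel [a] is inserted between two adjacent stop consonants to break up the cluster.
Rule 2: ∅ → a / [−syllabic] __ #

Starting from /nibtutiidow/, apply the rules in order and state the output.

nibatutiidowa

Rule 1 (stop-cluster a-epenthesis): /b/ and /t/ form a stop–stop cluster, so [a] is inserted between them. /nibtutiidow/ → nibatutiidow.
Rule 2 (final a-epenthesis): the form ends in the consonant /w/, so [a] is inserted word-finally. /nibatutiidow/ → nibatutiidowa.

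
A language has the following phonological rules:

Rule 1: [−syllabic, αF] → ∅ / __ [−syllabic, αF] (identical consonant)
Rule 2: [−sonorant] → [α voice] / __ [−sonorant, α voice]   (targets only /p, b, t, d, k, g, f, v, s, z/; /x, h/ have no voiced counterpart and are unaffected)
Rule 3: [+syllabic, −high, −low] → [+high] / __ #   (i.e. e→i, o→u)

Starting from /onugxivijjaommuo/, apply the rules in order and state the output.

onukxivijaomuu

Rule 1 (degemination): /jj/ is a geminate; the first /j/ deletes. /mm/ is a geminate; the first /m/ deletes. /onugxivijjaommuo/ → onugxivijaomuo.
Rule 2 (regressive voicing assimilation): /g/ precedes the voiceless obstruent /x/, so it devoices to [k] by assimilation. /onugxivijaomuo/ → onukxivijaomuo.
Rule 3 (final vowel raising): /o/ is a mid vowel in word-final position, so it raises to [u]. /onukxivijaomuo/ → onukxivijaomuu.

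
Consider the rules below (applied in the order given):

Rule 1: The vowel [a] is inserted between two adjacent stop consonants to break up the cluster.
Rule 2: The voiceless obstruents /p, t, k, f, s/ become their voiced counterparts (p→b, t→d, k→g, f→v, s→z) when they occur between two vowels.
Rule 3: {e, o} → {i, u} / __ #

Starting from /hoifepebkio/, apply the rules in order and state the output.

Rule 1 (stop-cluster a-epenthesis): /b/ and /k/ form a stop–stop cluster, so [a] is inserted between them. /hoifepebkio/ → hoifepebakio.
Rule 2 (intervocalic voicing): /f/ is a voiceless obstruent between vowels /i/ and /e/, so it voices to [v]. /p/ is a voiceless obstruent between vowels /e/ and /e/, so it voices to [b]. /k/ is a voiceless obstruent between vowels /a/ and /i/, so it voices to [g]. /hoifepebakio/ → hoivebebagio.
Rule 3 (final vowel raising): /o/ is a mid vowel in word-final position, so it raises to [u]. /hoivebebagio/ → hoivebebagiu.

hoivebebagiu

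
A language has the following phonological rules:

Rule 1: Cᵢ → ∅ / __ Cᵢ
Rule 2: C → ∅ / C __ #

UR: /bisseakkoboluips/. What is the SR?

Rule 1 (degemination): /ss/ is a geminate; the first /s/ deletes. /kk/ is a geminate; the first /k/ deletes. /bisseakkoboluips/ → biseakoboluips.
Rule 2 (final cluster simplification): /s/ is the second consonant of a word-final cluster /ps/, so it deletes. /biseakoboluips/ → biseakoboluip.

biseakoboluip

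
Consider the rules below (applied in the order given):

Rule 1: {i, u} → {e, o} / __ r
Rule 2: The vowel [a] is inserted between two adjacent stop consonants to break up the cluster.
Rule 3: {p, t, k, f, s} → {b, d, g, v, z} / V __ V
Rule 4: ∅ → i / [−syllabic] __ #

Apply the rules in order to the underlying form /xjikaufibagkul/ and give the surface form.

xjigauvibagaguli

Rule 1 (pre-rhotic lowering): no segment meets the environment; /xjikaufibagkul/ is unchanged.
Rule 2 (stop-cluster a-epenthesis): /g/ and /k/ form a stop–stop cluster, so [a] is inserted between them. /xjikaufibagkul/ → xjikaufibagakul.
Rule 3 (intervocalic voicing): /k/ is a voiceless obstruent between vowels /i/ and /a/, so it voices to [g]. /f/ is a voiceless obstruent between vowels /u/ and /i/, so it voices to [v]. /k/ is a voiceless obstruent between vowels /a/ and /u/, so it voices to [g]. /xjikaufibagakul/ → xjigauvibagagul.
Rule 4 (final i-epenthesis): the form ends in the consonant /l/, so [i] is inserted word-finally. /xjigauvibagagul/ → xjigauvibagaguli.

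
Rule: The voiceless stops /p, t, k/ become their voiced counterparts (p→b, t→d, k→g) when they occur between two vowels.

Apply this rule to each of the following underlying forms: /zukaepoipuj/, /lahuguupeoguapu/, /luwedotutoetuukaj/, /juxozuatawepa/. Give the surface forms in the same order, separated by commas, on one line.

zugaeboibuj, lahuguubeoguabu, luwedodudoeduugaj, juxozuadaweba

/zukaepoipuj/: /k/ is a voiceless stop between vowels /u/ and /a/, so it voices to [g]. /p/ is a voiceless stop between vowels /e/ and /o/, so it voices to [b]. /p/ is a voiceless stop between vowels /i/ and /u/, so it voices to [b]. → [zugaeboibuj].
/lahuguupeoguapu/: /p/ is a voiceless stop between vowels /u/ and /e/, so it voices to [b]. /p/ is a voiceless stop between vowels /a/ and /u/, so it voices to [b]. → [lahuguubeoguabu].
/luwedotutoetuukaj/: /t/ is a voiceless stop between vowels /o/ and /u/, so it voices to [d]. /t/ is a voiceless stop between vowels /u/ and /o/, so it voices to [d]. /t/ is a voiceless stop between vowels /e/ and /u/, so it voices to [d]. /k/ is a voiceless stop between vowels /u/ and /a/, so it voices to [g]. → [luwedodudoeduugaj].
/juxozuatawepa/: /t/ is a voiceless stop between vowels /a/ and /a/, so it voices to [d]. /p/ is a voiceless stop between vowels /e/ and /a/, so it voices to [b]. → [juxozuadaweba].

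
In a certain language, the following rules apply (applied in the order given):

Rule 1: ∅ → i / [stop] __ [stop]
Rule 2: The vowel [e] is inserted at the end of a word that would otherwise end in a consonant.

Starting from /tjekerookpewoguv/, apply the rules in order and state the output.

Rule 1 (stop-cluster i-epenthesis): /k/ and /p/ form a stop–stop cluster, so [i] is inserted between them. /tjekerookpewoguv/ → tjekerookipewoguv.
Rule 2 (final e-epenthesis): the form ends in the consonant /v/, so [e] is inserted word-finally. /tjekerookipewoguv/ → tjekerookipewoguve.

tjekerookipewoguve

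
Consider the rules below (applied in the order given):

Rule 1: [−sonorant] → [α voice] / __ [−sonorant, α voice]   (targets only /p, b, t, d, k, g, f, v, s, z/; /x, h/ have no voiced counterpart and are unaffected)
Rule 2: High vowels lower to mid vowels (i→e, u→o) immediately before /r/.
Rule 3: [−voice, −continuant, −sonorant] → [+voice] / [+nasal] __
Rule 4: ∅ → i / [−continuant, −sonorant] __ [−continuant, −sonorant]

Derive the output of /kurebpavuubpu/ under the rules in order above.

Rule 1 (regressive voicing assimilation): /b/ precedes the voiceless obstruent /p/, so it devoices to [p] by assimilation. /b/ precedes the voiceless obstruent /p/, so it devoices to [p] by assimilation. /kurebpavuubpu/ → kureppavuuppu.
Rule 2 (pre-rhotic lowering): /u/ is a high vowel immediately before /r/, so it lowers to [o]. /kureppavuuppu/ → koreppavuuppu.
Rule 3 (post-nasal voicing): no segment meets the environment; /koreppavuuppu/ is unchanged.
Rule 4 (stop-cluster i-epenthesis): /p/ and /p/ form a stop–stop cluster, so [i] is inserted between them. /p/ and /p/ form a stop–stop cluster, so [i] is inserted between them. /koreppavuuppu/ → korepipavuupipu.

korepipavuupipu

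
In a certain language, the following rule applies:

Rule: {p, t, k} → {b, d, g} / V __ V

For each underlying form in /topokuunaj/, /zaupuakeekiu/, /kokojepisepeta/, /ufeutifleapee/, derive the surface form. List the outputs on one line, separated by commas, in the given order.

toboguunaj, zaubuageegiu, kogojebisebeda, ufeudifleabee

/topokuunaj/: /p/ is a voiceless stop between vowels /o/ and /o/, so it voices to [b]. /k/ is a voiceless stop between vowels /o/ and /u/, so it voices to [g]. → [toboguunaj].
/zaupuakeekiu/: /p/ is a voiceless stop between vowels /u/ and /u/, so it voices to [b]. /k/ is a voiceless stop between vowels /a/ and /e/, so it voices to [g]. /k/ is a voiceless stop between vowels /e/ and /i/, so it voices to [g]. → [zaubuageegiu].
/kokojepisepeta/: /k/ is a voiceless stop between vowels /o/ and /o/, so it voices to [g]. /p/ is a voiceless stop between vowels /e/ and /i/, so it voices to [b]. /p/ is a voiceless stop between vowels /e/ and /e/, so it voices to [b]. /t/ is a voiceless stop between vowels /e/ and /a/, so it voices to [d]. → [kogojebisebeda].
/ufeutifleapee/: /t/ is a voiceless stop between vowels /u/ and /i/, so it voices to [d]. /p/ is a voiceless stop between vowels /a/ and /e/, so it voices to [b]. → [ufeudifleabee].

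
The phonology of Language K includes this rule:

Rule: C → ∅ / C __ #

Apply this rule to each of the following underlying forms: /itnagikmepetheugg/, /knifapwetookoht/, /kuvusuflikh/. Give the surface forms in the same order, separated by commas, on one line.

/itnagikmepetheugg/: /g/ is the second consonant of a word-final cluster /gg/, so it deletes. → [itnagikmepetheug].
/knifapwetookoht/: /t/ is the second consonant of a word-final cluster /ht/, so it deletes. → [knifapwetookoh].
/kuvusuflikh/: /h/ is the second consonant of a word-final cluster /kh/, so it deletes. → [kuvusuflik].

itnagikmepetheug, knifapwetookoh, kuvusuflik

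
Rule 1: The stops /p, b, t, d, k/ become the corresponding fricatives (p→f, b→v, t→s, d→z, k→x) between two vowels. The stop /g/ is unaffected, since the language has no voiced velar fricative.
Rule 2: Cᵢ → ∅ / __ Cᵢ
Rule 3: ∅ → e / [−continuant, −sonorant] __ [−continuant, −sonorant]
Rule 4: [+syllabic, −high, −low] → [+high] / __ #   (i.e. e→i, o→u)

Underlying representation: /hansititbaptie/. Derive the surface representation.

Rule 1 (intervocalic spirantization): /t/ is a stop between vowels /i/ and /i/, so it spirantizes to the fricative [s]. /hansititbaptie/ → hansisitbaptie.
Rule 2 (degemination): no segment meets the environment; /hansisitbaptie/ is unchanged.
Rule 3 (stop-cluster e-epenthesis): /t/ and /b/ form a stop–stop cluster, so [e] is inserted between them. /p/ and /t/ form a stop–stop cluster, so [e] is inserted between them. /hansisitbaptie/ → hansisitebapetie.
Rule 4 (final vowel raising): /e/ is a mid vowel in word-final position, so it raises to [i]. /hansisitebapetie/ → hansisitebapetii.

hansisitebapetii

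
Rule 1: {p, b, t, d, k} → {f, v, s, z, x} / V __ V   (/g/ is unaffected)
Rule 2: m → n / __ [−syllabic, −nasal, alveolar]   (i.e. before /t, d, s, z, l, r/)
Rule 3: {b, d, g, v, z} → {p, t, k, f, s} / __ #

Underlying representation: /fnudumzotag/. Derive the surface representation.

fnuzunzosak

Rule 1 (intervocalic spirantization): /d/ is a stop between vowels /u/ and /u/, so it spirantizes to the fricative [z]. /t/ is a stop between vowels /o/ and /a/, so it spirantizes to the fricative [s]. /fnudumzotag/ → fnuzumzosag.
Rule 2 (nasal place assimilation): /m/ precedes the alveolar consonant /z/, so it assimilates in place to [n]. /fnuzumzosag/ → fnuzunzosag.
Rule 3 (final devoicing): /g/ is a voiced obstruent in word-final position, so it devoices to [k]. /fnuzunzosag/ → fnuzunzosak.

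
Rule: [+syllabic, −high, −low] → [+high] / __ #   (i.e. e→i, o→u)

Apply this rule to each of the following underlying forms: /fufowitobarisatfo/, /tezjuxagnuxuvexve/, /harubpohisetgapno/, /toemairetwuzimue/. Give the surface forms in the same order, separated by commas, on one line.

fufowitobarisatfu, tezjuxagnuxuvexvi, harubpohisetgapnu, toemairetwuzimui

/fufowitobarisatfo/: /o/ is a mid vowel in word-final position, so it raises to [u]. → [fufowitobarisatfu].
/tezjuxagnuxuvexve/: /e/ is a mid vowel in word-final position, so it raises to [i]. → [tezjuxagnuxuvexvi].
/harubpohisetgapno/: /o/ is a mid vowel in word-final position, so it raises to [u]. → [harubpohisetgapnu].
/toemairetwuzimue/: /e/ is a mid vowel in word-final position, so it raises to [i]. → [toemairetwuzimui].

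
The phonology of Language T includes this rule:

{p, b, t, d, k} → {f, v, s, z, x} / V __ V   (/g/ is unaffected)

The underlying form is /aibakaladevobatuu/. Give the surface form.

/b/ is a stop between vowels /i/ and /a/, so it spirantizes to the fricative [v].
/k/ is a stop between vowels /a/ and /a/, so it spirantizes to the fricative [x].
/d/ is a stop between vowels /a/ and /e/, so it spirantizes to the fricative [z].
/b/ is a stop between vowels /o/ and /a/, so it spirantizes to the fricative [v].
/t/ is a stop between vowels /a/ and /u/, so it spirantizes to the fricative [s].
Surface form: [aivaxalazevovasuu].

aivaxalazevovasuu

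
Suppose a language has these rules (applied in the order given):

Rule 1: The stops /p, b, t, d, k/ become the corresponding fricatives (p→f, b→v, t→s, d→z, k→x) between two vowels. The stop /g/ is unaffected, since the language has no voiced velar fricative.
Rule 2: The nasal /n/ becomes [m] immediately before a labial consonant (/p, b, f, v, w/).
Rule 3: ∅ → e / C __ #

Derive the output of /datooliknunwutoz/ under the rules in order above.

Rule 1 (intervocalic spirantization): /t/ is a stop between vowels /a/ and /o/, so it spirantizes to the fricative [s]. /t/ is a stop between vowels /u/ and /o/, so it spirantizes to the fricative [s]. /datooliknunwutoz/ → dasooliknunwusoz.
Rule 2 (nasal place assimilation): /n/ precedes the labial consonant /w/, so it assimilates in place to [m]. /dasooliknunwusoz/ → dasooliknumwusoz.
Rule 3 (final e-epenthesis): the form ends in the consonant /z/, so [e] is inserted word-finally. /dasooliknumwusoz/ → dasooliknumwusoze.

dasooliknumwusoze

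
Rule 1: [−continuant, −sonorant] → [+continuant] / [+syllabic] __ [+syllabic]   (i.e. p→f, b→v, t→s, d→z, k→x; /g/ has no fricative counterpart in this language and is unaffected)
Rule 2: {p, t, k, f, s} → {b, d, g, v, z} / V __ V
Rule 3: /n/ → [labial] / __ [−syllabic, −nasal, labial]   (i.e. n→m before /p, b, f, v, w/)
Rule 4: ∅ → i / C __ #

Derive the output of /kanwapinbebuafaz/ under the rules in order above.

kamwavimbevuavazi

Rule 1 (intervocalic spirantization): /p/ is a stop between vowels /a/ and /i/, so it spirantizes to the fricative [f]. /b/ is a stop between vowels /e/ and /u/, so it spirantizes to the fricative [v]. /kanwapinbebuafaz/ → kanwafinbevuafaz.
Rule 2 (intervocalic voicing): /f/ is a voiceless obstruent between vowels /a/ and /i/, so it voices to [v]. /f/ is a voiceless obstruent between vowels /a/ and /a/, so it voices to [v]. /kanwafinbevuafaz/ → kanwavinbevuavaz.
Rule 3 (nasal place assimilation): /n/ precedes the labial consonant /w/, so it assimilates in place to [m]. /n/ precedes the labial consonant /b/, so it assimilates in place to [m]. /kanwavinbevuavaz/ → kamwavimbevuavaz.
Rule 4 (final i-epenthesis): the form ends in the consonant /z/, so [i] is inserted word-finally. /kamwavimbevuavaz/ → kamwavimbevuavazi.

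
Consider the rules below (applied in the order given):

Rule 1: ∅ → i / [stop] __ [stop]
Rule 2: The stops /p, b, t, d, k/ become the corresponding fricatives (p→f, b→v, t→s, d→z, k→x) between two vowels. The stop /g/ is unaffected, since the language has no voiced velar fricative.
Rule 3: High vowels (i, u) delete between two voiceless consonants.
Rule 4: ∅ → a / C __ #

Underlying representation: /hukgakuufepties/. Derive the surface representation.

hxigaxuufefsiesa

Rule 1 (stop-cluster i-epenthesis): /k/ and /g/ form a stop–stop cluster, so [i] is inserted between them. /p/ and /t/ form a stop–stop cluster, so [i] is inserted between them. /hukgakuufepties/ → hukigakuufepities.
Rule 2 (intervocalic spirantization): /k/ is a stop between vowels /u/ and /i/, so it spirantizes to the fricative [x]. /k/ is a stop between vowels /a/ and /u/, so it spirantizes to the fricative [x]. /p/ is a stop between vowels /e/ and /i/, so it spirantizes to the fricative [f]. /t/ is a stop between vowels /i/ and /i/, so it spirantizes to the fricative [s]. /hukigakuufepities/ → huxigaxuufefisies.
Rule 3 (high vowel syncope): /u/ is a high vowel flanked by voiceless consonants /h/ and /x/, so it deletes. /i/ is a high vowel flanked by voiceless consonants /f/ and /s/, so it deletes. /huxigaxuufefisies/ → hxigaxuufefsies.
Rule 4 (final a-epenthesis): the form ends in the consonant /s/, so [a] is inserted word-finally. /hxigaxuufefsies/ → hxigaxuufefsiesa.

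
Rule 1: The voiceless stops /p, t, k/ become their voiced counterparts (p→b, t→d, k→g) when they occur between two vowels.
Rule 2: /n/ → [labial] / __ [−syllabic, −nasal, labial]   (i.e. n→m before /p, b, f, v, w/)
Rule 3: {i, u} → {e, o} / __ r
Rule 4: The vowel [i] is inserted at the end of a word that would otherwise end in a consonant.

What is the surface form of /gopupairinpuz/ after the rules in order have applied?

Rule 1 (intervocalic voicing): /p/ is a voiceless stop between vowels /o/ and /u/, so it voices to [b]. /p/ is a voiceless stop between vowels /u/ and /a/, so it voices to [b]. /gopupairinpuz/ → gobubairinpuz.
Rule 2 (nasal place assimilation): /n/ precedes the labial consonant /p/, so it assimilates in place to [m]. /gobubairinpuz/ → gobubairimpuz.
Rule 3 (pre-rhotic lowering): /i/ is a high vowel immediately before /r/, so it lowers to [e]. /gobubairimpuz/ → gobubaerimpuz.
Rule 4 (final i-epenthesis): the form ends in the consonant /z/, so [i] is inserted word-finally. /gobubaerimpuz/ → gobubaerimpuzi.

gobubaerimpuzi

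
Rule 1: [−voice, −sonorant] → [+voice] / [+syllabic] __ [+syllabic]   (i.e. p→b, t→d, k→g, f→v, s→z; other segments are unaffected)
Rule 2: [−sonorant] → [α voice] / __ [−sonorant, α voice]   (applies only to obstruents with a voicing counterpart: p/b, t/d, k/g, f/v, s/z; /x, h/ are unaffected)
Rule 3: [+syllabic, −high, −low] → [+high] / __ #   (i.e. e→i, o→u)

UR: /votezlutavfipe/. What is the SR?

vodezludaffibi

Rule 1 (intervocalic voicing): /t/ is a voiceless obstruent between vowels /o/ and /e/, so it voices to [d]. /t/ is a voiceless obstruent between vowels /u/ and /a/, so it voices to [d]. /p/ is a voiceless obstruent between vowels /i/ and /e/, so it voices to [b]. /votezlutavfipe/ → vodezludavfibe.
Rule 2 (regressive voicing assimilation): /v/ precedes the voiceless obstruent /f/, so it devoices to [f] by assimilation. /vodezludavfibe/ → vodezludaffibe.
Rule 3 (final vowel raising): /e/ is a mid vowel in word-final position, so it raises to [i]. /vodezludaffibe/ → vodezludaffibi.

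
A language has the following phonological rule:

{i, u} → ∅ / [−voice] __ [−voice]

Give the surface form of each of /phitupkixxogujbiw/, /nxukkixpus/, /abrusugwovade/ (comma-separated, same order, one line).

phtpkxxogujbiw, nxkkxps, abrusugwovade

/phitupkixxogujbiw/: /i/ is a high vowel flanked by voiceless consonants /h/ and /t/, so it deletes. /u/ is a high vowel flanked by voiceless consonants /t/ and /p/, so it deletes. /i/ is a high vowel flanked by voiceless consonants /k/ and /x/, so it deletes. → [phtpkxxogujbiw].
/nxukkixpus/: /u/ is a high vowel flanked by voiceless consonants /x/ and /k/, so it deletes. /i/ is a high vowel flanked by voiceless consonants /k/ and /x/, so it deletes. /u/ is a high vowel flanked by voiceless consonants /p/ and /s/, so it deletes. → [nxkkxps].
/abrusugwovade/: the rule's environment is not met; surfaces unchanged as [abrusugwovade].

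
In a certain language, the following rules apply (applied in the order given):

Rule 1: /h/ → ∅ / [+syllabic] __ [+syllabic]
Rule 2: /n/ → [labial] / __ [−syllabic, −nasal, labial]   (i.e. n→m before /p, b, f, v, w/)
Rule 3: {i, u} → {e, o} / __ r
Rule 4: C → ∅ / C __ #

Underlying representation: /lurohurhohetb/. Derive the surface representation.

loroorhoet

Rule 1 (intervocalic h-deletion): /h/ occurs between vowels /o/ and /u/, so it deletes. /h/ occurs between vowels /o/ and /e/, so it deletes. /lurohurhohetb/ → lurourhoetb.
Rule 2 (nasal place assimilation): no segment meets the environment; /lurourhoetb/ is unchanged.
Rule 3 (pre-rhotic lowering): /u/ is a high vowel immediately before /r/, so it lowers to [o]. /u/ is a high vowel immediately before /r/, so it lowers to [o]. /lurourhoetb/ → loroorhoetb.
Rule 4 (final cluster simplification): /b/ is the second consonant of a word-final cluster /tb/, so it deletes. /loroorhoetb/ → loroorhoet.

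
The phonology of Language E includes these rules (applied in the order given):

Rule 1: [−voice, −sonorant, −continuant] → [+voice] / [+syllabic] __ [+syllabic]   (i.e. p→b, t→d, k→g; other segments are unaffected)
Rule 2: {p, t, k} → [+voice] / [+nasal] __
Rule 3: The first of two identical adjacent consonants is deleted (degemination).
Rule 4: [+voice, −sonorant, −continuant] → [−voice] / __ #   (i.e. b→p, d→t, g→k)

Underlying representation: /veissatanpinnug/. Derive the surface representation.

veisadanbinuk

Rule 1 (intervocalic voicing): /t/ is a voiceless stop between vowels /a/ and /a/, so it voices to [d]. /veissatanpinnug/ → veissadanpinnug.
Rule 2 (post-nasal voicing): /p/ is a voiceless stop immediately after the nasal /n/, so it voices to [b]. /veissadanpinnug/ → veissadanbinnug.
Rule 3 (degemination): /ss/ is a geminate; the first /s/ deletes. /nn/ is a geminate; the first /n/ deletes. /veissadanbinnug/ → veisadanbinug.
Rule 4 (final devoicing): /g/ is a voiced stop in word-final position, so it devoices to [k]. /veisadanbinug/ → veisadanbinuk.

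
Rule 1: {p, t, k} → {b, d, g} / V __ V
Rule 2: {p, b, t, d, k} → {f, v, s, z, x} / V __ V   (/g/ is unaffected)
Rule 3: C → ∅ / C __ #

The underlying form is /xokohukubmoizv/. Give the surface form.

Rule 1 (intervocalic voicing): /k/ is a voiceless stop between vowels /o/ and /o/, so it voices to [g]. /k/ is a voiceless stop between vowels /u/ and /u/, so it voices to [g]. /xokohukubmoizv/ → xogohugubmoizv.
Rule 2 (intervocalic spirantization): no segment meets the environment; /xogohugubmoizv/ is unchanged.
Rule 3 (final cluster simplification): /v/ is the second consonant of a word-final cluster /zv/, so it deletes. /xogohugubmoizv/ → xogohugubmoiz.

xogohugubmoiz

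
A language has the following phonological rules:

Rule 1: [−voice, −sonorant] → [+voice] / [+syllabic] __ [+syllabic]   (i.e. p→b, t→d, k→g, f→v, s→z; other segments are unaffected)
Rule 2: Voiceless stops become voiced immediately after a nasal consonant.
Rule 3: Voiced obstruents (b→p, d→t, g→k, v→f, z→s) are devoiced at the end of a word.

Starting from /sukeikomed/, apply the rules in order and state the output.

sugeigomet

Rule 1 (intervocalic voicing): /k/ is a voiceless obstruent between vowels /u/ and /e/, so it voices to [g]. /k/ is a voiceless obstruent between vowels /i/ and /o/, so it voices to [g]. /sukeikomed/ → sugeigomed.
Rule 2 (post-nasal voicing): no segment meets the environment; /sugeigomed/ is unchanged.
Rule 3 (final devoicing): /d/ is a voiced obstruent in word-final position, so it devoices to [t]. /sugeigomed/ → sugeigomet.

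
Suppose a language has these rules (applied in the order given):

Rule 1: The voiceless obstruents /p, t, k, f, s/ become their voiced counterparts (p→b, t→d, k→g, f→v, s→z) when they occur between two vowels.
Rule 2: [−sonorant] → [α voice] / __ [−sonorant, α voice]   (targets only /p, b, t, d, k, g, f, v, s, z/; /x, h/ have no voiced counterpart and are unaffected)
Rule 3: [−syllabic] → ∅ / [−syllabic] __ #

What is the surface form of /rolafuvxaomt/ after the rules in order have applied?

rolavufxaom

Rule 1 (intervocalic voicing): /f/ is a voiceless obstruent between vowels /a/ and /u/, so it voices to [v]. /rolafuvxaomt/ → rolavuvxaomt.
Rule 2 (regressive voicing assimilation): /v/ precedes the voiceless obstruent /x/, so it devoices to [f] by assimilation. /rolavuvxaomt/ → rolavufxaomt.
Rule 3 (final cluster simplification): /t/ is the second consonant of a word-final cluster /mt/, so it deletes. /rolavufxaomt/ → rolavufxaom.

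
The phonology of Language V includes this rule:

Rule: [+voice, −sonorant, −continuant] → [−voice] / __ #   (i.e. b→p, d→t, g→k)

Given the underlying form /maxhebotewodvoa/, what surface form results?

No segment of /maxhebotewodvoa/ meets the structural description of the rule, so the form surfaces unchanged.

maxhebotewodvoa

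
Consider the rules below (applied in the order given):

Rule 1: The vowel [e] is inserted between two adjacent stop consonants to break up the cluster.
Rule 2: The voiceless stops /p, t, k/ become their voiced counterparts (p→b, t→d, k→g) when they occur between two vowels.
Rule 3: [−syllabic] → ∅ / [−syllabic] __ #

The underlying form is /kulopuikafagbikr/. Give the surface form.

Rule 1 (stop-cluster e-epenthesis): /g/ and /b/ form a stop–stop cluster, so [e] is inserted between them. /kulopuikafagbikr/ → kulopuikafagebikr.
Rule 2 (intervocalic voicing): /p/ is a voiceless stop between vowels /o/ and /u/, so it voices to [b]. /k/ is a voiceless stop between vowels /i/ and /a/, so it voices to [g]. /kulopuikafagebikr/ → kulobuigafagebikr.
Rule 3 (final cluster simplification): /r/ is the second consonant of a word-final cluster /kr/, so it deletes. /kulobuigafagebikr/ → kulobuigafagebik.

kulobuigafagebik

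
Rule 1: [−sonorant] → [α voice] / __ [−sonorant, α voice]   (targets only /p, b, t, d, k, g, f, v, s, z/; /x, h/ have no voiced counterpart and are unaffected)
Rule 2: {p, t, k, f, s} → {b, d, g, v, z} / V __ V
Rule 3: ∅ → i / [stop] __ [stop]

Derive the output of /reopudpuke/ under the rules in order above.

reobutipuge

Rule 1 (regressive voicing assimilation): /d/ precedes the voiceless obstruent /p/, so it devoices to [t] by assimilation. /reopudpuke/ → reoputpuke.
Rule 2 (intervocalic voicing): /p/ is a voiceless obstruent between vowels /o/ and /u/, so it voices to [b]. /k/ is a voiceless obstruent between vowels /u/ and /e/, so it voices to [g]. /reoputpuke/ → reobutpuge.
Rule 3 (stop-cluster i-epenthesis): /t/ and /p/ form a stop–stop cluster, so [i] is inserted between them. /reobutpuge/ → reobutipuge.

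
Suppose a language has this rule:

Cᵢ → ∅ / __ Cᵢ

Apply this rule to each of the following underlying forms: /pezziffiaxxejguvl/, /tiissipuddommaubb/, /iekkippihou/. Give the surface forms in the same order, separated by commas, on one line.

/pezziffiaxxejguvl/: /zz/ is a geminate; the first /z/ deletes. /ff/ is a geminate; the first /f/ deletes. /xx/ is a geminate; the first /x/ deletes. → [pezifiaxejguvl].
/tiissipuddommaubb/: /ss/ is a geminate; the first /s/ deletes. /dd/ is a geminate; the first /d/ deletes. /mm/ is a geminate; the first /m/ deletes. /bb/ is a geminate; the first /b/ deletes. → [tiisipudomaub].
/iekkippihou/: /kk/ is a geminate; the first /k/ deletes. /pp/ is a geminate; the first /p/ deletes. → [iekipihou].

pezifiaxejguvl, tiisipudomaub, iekipihou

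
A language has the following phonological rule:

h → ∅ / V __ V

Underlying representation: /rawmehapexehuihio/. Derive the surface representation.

rawmeapexeuiio

/h/ occurs between vowels /e/ and /a/, so it deletes.
/h/ occurs between vowels /e/ and /u/, so it deletes.
/h/ occurs between vowels /i/ and /i/, so it deletes.
Surface form: [rawmeapexeuiio].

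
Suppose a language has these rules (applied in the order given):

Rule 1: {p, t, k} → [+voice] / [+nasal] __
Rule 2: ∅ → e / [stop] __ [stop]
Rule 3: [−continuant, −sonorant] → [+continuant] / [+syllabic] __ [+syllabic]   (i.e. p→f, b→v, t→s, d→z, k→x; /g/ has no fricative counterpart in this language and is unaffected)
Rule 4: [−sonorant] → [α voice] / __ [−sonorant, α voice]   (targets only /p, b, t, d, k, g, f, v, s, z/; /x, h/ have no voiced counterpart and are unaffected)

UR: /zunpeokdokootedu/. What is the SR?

zunbeoxezoxoosezu

Rule 1 (post-nasal voicing): /p/ is a voiceless stop immediately after the nasal /n/, so it voices to [b]. /zunpeokdokootedu/ → zunbeokdokootedu.
Rule 2 (stop-cluster e-epenthesis): /k/ and /d/ form a stop–stop cluster, so [e] is inserted between them. /zunbeokdokootedu/ → zunbeokedokootedu.
Rule 3 (intervocalic spirantization): /k/ is a stop between vowels /o/ and /e/, so it spirantizes to the fricative [x]. /d/ is a stop between vowels /e/ and /o/, so it spirantizes to the fricative [z]. /k/ is a stop between vowels /o/ and /o/, so it spirantizes to the fricative [x]. /t/ is a stop between vowels /o/ and /e/, so it spirantizes to the fricative [s]. /d/ is a stop between vowels /e/ and /u/, so it spirantizes to the fricative [z]. /zunbeokedokootedu/ → zunbeoxezoxoosezu.
Rule 4 (regressive voicing assimilation): no segment meets the environment; /zunbeoxezoxoosezu/ is unchanged.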